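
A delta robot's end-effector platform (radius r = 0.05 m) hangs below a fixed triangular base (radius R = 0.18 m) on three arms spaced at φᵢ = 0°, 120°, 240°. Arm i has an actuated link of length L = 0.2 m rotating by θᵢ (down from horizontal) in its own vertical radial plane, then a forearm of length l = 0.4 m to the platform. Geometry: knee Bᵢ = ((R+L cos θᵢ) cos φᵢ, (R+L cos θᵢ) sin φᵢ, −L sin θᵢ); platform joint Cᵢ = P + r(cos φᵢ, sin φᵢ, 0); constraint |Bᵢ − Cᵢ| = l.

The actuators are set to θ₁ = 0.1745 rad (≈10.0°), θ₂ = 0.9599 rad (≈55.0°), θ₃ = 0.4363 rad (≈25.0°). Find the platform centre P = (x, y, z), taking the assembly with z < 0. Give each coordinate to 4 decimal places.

(0.0844, -0.0802, -0.3425)

arm 1 at φ=0.0°: ρ1 = 0.3270;  S1 = (0.3270, 0.0000, -0.0347)
φ2=120.0°: virtual centre (-0.1224, 0.2119, -0.1638), radius l
arm 3 at φ=240.0°: ρ3 = 0.3113;  S3 = (-0.1556, -0.2696, -0.0845)
subtract pairs → two planes through P
[-0.8986 0.4239 -0.2582]·P = -0.0214;  [-0.9652 -0.5391 -0.0996]·P = -0.0041
det = 0.8936;  x = 0.0148+-0.2030z,  y = -0.0190+0.1787z
sphere 1 gives Az²+Bz+C=0 with A=1.0732, B=0.1894, C=-0.0610;  B²−4AC=0.2978;  roots -0.3425, 0.1660;  negative root z = -0.3425
x = 0.0844, y = -0.0802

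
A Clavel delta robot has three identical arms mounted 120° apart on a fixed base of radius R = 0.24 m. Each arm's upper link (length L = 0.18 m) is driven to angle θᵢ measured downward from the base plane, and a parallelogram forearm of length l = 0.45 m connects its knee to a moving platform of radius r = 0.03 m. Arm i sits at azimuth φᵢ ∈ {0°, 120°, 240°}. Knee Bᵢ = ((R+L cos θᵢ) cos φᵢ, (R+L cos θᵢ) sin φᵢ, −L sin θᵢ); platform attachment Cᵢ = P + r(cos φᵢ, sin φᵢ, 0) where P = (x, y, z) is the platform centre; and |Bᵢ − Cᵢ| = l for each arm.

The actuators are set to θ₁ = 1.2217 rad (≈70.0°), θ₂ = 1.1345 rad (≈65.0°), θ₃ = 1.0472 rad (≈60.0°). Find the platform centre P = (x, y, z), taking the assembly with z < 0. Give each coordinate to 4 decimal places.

centre 1 = (0.2716·cos0.0°, 0.2716·sin0.0°, -0.1691) = (0.2716, 0.0000, -0.1691)
arm 2 at φ=120.0°: ρ2 = 0.2861;  centre 2 = (-0.1430, 0.2477, -0.1631)
φ3=240.0°: virtual centre (-0.1500, -0.2598, -0.1559), radius l
eliminate P² terms by subtracting sphere 1 from 2 and 3
plane₁₂: -0.8292x+0.4955y+0.0120z = 0.0061
det = 0.8486;  x = -0.0107+0.0228z,  y = -0.0056+0.0140z
quadratic in z: (1.0007)z²+(0.3252)z+(-0.0942)=0, √Δ=0.6948 → z ∈ {-0.5097, 0.1847}; z = -0.5097 (taking z<0)
x = -0.0223, y = -0.0127

(-0.0223, -0.0127, -0.5097)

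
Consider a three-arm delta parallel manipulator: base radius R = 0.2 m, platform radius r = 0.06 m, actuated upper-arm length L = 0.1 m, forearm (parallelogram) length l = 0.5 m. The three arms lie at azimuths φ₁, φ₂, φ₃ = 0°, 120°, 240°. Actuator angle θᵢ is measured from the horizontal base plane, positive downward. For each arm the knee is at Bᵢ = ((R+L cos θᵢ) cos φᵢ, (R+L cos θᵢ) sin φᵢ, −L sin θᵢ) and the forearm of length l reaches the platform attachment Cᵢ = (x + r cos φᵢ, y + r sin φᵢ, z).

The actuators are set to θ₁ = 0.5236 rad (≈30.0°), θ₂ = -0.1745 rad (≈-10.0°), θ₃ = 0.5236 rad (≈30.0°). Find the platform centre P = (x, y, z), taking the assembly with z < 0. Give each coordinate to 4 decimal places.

(-0.0465, 0.0805, -0.4610)

φ1=0.0°: virtual centre (0.2266, 0.0000, -0.0500), radius l
arm 2 at φ=120.0°: e+L cos θ2 = 0.2385;  O2 = (-0.1192, 0.2065, 0.0174)
O3 = (0.2266·cos240.0°, 0.2266·sin240.0°, -0.0500) = (-0.1133, -0.1962, -0.0500)
eliminate P² terms by subtracting sphere 1 from 2 and 3
[-0.6917 0.4131 0.1347]·P = 0.0033;  [-0.6798 -0.3925 0.0000]·P = 0.0000
Cramer: x(z) = -0.0024+0.0957z;  y(z) = 0.0041-0.1658z
quadratic in z: (1.0367)z²+(0.0548)z+(-0.1951)=0, √Δ=0.9010 → z ∈ {-0.4610, 0.4081}; z = -0.4610 (taking z<0)
x = -0.0465, y = 0.0805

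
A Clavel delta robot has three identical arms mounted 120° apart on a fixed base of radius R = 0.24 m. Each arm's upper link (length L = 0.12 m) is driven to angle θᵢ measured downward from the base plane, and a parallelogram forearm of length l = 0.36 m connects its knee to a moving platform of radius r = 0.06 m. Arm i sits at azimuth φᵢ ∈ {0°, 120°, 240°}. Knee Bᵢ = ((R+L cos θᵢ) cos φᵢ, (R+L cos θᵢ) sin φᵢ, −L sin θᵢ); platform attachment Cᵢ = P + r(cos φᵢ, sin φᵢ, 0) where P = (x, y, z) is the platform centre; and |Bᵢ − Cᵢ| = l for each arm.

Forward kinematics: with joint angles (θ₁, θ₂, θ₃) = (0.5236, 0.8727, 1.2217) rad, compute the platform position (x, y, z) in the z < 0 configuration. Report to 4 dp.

(0.0567, 0.0351, -0.3370)

φ1=0.0°: virtual centre (0.2839, 0.0000, -0.0600), radius l
O2 = (0.2571·cos120.0°, 0.2571·sin120.0°, -0.0919) = (-0.1286, 0.2227, -0.0919)
arm 3 at φ=240.0°: e+L cos θ3 = 0.2210;  O3 = (-0.1105, -0.1914, -0.1128)
|O₂|²−|O₁|² = -0.0096;  |O₃|²−|O₁|² = -0.0226
plane₁₂: -0.8250x+0.4454y+-0.0639z = -0.0096
det = 0.6672;  x = 0.0206+-0.1071z,  y = 0.0166+-0.0550z
into |P−O₁|² = l²: 1.0145z² + 0.1746z + -0.0564 = 0;  Δ = 0.2594;  z = -0.3370 or 0.1650 → z<0 root = -0.3370
x = 0.0567, y = 0.0351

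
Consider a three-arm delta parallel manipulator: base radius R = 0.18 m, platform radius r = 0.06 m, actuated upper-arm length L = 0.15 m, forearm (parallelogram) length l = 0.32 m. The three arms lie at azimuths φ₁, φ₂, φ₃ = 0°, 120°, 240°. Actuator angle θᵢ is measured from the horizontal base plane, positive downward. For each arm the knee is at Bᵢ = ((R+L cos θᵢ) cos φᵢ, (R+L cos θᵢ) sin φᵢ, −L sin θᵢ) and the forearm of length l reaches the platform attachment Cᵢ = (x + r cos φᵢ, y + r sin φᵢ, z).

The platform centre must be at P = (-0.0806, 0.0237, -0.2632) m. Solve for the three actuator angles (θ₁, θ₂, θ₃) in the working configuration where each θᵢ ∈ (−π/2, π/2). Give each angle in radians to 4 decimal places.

θ₁ = 0.9601, θ₂ = 0.1746, θ₃ = 0.4359

rotate P by −φ1: (-0.0806, 0.0237, -0.2632)
  A=0.2006, B=-0.2632, C=(l²−L²−A²−y'²−z²)/(2L)=-0.1006
  γ=atan2(-0.2632,0.2006)=-0.9196;  ψ=arccos(-0.3040)=1.8796;  θ1=γ+ψ≈0.9601
rotate P by −φ2: (0.0608, 0.0580, -0.2632)
  e−x'=0.0592;  (l²−L²−(e−x')²−y'²−z²)/2L = 0.0126
  θ2 = atan2(B,A) + arccos(C/0.2698) = 0.1746
rotate P by −φ3: (0.0198, -0.0817, -0.2632)
  e−x'=0.1002;  (l²−L²−(e−x')²−y'²−z²)/2L = -0.0203
  √(A²+B²)=0.2816;  θ3 = -1.2070+1.6429 ≈ 0.4359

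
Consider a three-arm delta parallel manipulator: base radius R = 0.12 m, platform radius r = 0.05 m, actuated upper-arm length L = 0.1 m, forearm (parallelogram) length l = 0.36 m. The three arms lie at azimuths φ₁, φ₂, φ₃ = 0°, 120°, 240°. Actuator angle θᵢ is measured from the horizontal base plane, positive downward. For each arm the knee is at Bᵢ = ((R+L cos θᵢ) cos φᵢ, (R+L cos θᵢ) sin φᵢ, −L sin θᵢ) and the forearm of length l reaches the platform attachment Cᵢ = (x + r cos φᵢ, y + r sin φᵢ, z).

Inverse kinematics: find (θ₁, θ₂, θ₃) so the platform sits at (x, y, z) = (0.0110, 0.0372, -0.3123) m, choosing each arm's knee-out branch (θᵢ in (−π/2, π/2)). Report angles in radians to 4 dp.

arm 1 (φ=0.0°): x'=0.0110, y'=0.0372
  A=0.0590, B=-0.3123, C=(l²−L²−A²−y'²−z²)/(2L)=0.0860
  θ1 = atan2(B,A) + arccos(C/0.3178) = -0.0873
arm 2 (φ=120.0°): x'=0.0267, y'=-0.0281
  A cos θ + B sin θ = C:  0.0433·cos θ + -0.3123·sin θ = 0.0970
  θ2 = atan2(B,A) + arccos(C/0.3153) = -0.1751
arm 3 (φ=240.0°): x'=-0.0377, y'=-0.0091
  A=0.1077, B=-0.3123, C=(l²−L²−A²−y'²−z²)/(2L)=0.0519
  √(A²+B²)=0.3304;  θ3 = -1.2387+1.4130 ≈ 0.1743

θ₁ = -0.0873, θ₂ = -0.1751, θ₃ = 0.1743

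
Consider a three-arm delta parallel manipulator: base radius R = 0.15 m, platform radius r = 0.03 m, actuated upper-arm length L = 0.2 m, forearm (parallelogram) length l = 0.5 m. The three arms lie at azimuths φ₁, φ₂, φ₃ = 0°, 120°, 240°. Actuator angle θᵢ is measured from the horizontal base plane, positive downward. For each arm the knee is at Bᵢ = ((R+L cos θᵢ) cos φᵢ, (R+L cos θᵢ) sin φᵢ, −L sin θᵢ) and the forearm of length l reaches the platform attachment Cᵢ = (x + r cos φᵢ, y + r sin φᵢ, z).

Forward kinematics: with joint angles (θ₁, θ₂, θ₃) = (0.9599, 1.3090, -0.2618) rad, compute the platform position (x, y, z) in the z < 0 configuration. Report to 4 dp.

arm 1 at φ=0.0°: ρ1 = 0.2347;  centre 1 = (0.2347, 0.0000, -0.1638)
centre 2 = (0.1718·cos120.0°, 0.1718·sin120.0°, -0.1932) = (-0.0859, 0.1488, -0.1932)
φ3=240.0°: virtual centre (-0.1566, -0.2712, 0.0518), radius l
subtract pairs → two planes through P
linear system: -0.6412x+0.2975y = -0.0151−-0.0587z; -0.7826x+-0.5425y = 0.0188−0.4312z
det = 0.5807;  x = 0.0045+0.1661z,  y = -0.0412+0.5553z
quadratic in z: (1.3359)z²+(0.2055)z+(-0.1685)=0, √Δ=0.9708 → z ∈ {-0.4402, 0.2864}; z = -0.4402 (taking z<0)
x = -0.0686, y = -0.2856

(-0.0686, -0.2856, -0.4402)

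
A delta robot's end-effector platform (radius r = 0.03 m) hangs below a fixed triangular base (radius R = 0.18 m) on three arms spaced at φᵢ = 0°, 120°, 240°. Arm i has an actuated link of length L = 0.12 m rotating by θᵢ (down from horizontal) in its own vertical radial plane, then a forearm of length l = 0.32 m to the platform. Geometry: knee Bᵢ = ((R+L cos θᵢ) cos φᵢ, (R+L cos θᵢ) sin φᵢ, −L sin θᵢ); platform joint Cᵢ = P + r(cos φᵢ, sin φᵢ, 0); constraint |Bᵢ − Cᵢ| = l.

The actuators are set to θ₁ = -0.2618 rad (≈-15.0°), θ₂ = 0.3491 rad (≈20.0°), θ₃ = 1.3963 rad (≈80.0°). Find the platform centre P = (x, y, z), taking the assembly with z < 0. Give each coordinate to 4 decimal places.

φ1=0.0°: virtual centre (0.2659, 0.0000, 0.0311), radius l
centre 2 = (0.2628·cos120.0°, 0.2628·sin120.0°, -0.0410) = (-0.1314, 0.2276, -0.0410)
arm 3 at φ=240.0°: ρ3 = 0.1708;  centre 3 = (-0.0854, -0.1479, -0.1182)
eliminate P² terms by subtracting sphere 1 from 2 and 3
[-0.7946 0.4551 -0.1442]·P = -0.0009;  [-0.7027 -0.2959 -0.2985]·P = -0.0285
det = 0.5549;  x = 0.0239+-0.3217z,  y = 0.0396+-0.2448z
into |P−centre ₁|² = l²: 1.1634z² + 0.0742z + -0.0413 = 0;  Δ = 0.1977;  z = -0.2230 or 0.1592 → z<0 root = -0.2230
x = 0.0956, y = 0.0942

(0.0956, 0.0942, -0.2230)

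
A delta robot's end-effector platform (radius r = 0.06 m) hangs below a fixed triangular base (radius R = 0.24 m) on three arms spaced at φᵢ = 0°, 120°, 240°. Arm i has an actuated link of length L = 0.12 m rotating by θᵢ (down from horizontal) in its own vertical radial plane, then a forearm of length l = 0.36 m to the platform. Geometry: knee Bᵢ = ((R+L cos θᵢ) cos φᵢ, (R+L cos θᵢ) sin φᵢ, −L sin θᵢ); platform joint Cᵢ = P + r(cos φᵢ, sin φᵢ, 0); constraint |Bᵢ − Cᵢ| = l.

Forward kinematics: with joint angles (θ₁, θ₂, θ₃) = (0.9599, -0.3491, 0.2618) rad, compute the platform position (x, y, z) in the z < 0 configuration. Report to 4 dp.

(-0.0823, 0.0325, -0.2358)

φ1=0.0°: virtual centre (0.2488, 0.0000, -0.0983), radius l
φ2=120.0°: virtual centre (-0.1464, 0.2535, 0.0410), radius l
arm 3 at φ=240.0°: (R−r)+L cos θ3 = 0.2959;  O3 = (-0.1480, -0.2563, -0.0311)
eliminate P² terms by subtracting sphere 1 from 2 and 3
plane₁₂: -0.7904x+0.5071y+0.2787z = 0.0158
det = 0.8075;  x = -0.0207+0.2613z,  y = -0.0010+-0.1422z
quadratic in z: (1.0885)z²+(0.0560)z+(-0.0473)=0, √Δ=0.4573 → z ∈ {-0.2358, 0.1843}; z = -0.2358 (taking z<0)
x = -0.0823, y = 0.0325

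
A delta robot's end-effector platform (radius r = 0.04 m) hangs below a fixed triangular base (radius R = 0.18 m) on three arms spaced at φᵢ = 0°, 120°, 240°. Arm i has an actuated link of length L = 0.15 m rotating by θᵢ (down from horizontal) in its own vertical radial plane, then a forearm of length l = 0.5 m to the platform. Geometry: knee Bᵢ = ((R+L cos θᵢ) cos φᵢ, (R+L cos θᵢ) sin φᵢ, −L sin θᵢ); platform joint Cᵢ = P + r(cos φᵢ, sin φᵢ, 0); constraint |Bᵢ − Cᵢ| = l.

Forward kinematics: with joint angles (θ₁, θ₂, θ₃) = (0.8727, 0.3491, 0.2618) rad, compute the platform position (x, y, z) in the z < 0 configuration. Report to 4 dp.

(-0.1058, -0.0129, -0.4793)

arm 1 at φ=0.0°: ρ1 = 0.2364;  S1 = (0.2364, 0.0000, -0.1149)
S2 = (0.2810·cos120.0°, 0.2810·sin120.0°, -0.0513) = (-0.1405, 0.2433, -0.0513)
S3 = (0.2849·cos240.0°, 0.2849·sin240.0°, -0.0388) = (-0.1424, -0.2467, -0.0388)
eliminate P² terms by subtracting sphere 1 from 2 and 3
[-0.7538 0.4866 0.1272]·P = 0.0125;  [-0.7577 -0.4934 0.1522]·P = 0.0136
det = 0.7407;  x = -0.0172+0.1847z,  y = -0.0011+0.0247z
quadratic in z: (1.0347)z²+(0.1361)z+(-0.1725)=0, √Δ=0.8558 → z ∈ {-0.4793, 0.3478}; z = -0.4793 (taking z<0)
x = -0.1058, y = -0.0129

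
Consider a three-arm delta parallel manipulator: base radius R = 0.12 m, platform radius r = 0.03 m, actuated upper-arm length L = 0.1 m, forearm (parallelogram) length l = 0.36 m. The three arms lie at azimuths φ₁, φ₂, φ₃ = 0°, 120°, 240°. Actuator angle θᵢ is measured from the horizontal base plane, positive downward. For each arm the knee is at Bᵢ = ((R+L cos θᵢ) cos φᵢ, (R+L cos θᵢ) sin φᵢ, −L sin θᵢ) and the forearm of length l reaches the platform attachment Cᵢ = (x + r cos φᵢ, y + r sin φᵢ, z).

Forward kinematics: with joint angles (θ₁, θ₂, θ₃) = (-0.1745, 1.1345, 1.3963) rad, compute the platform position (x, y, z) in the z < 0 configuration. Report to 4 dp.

arm 1 at φ=0.0°: (R−r)+L cos θ1 = 0.1885;  centre 1 = (0.1885, 0.0000, 0.0174)
centre 2 = (0.1323·cos120.0°, 0.1323·sin120.0°, -0.0906) = (-0.0661, 0.1145, -0.0906)
φ3=240.0°: virtual centre (-0.0537, -0.0930, -0.0985), radius l
|centre ₂|²−|centre ₁|² = -0.0101;  |centre ₃|²−|centre ₁|² = -0.0146
plane₁₂: -0.5092x+0.2291y+-0.2160z = -0.0101
Cramer: x(z) = 0.0254-0.4534z;  y(z) = 0.0123-0.0650z
into |P−centre ₁|² = l²: 1.2098z² + 0.1115z + -0.1026 = 0;  Δ = 0.5087;  z = -0.3409 or 0.2487 → z<0 root = -0.3409
x = 0.1800, y = 0.0345

(0.1800, 0.0345, -0.3409)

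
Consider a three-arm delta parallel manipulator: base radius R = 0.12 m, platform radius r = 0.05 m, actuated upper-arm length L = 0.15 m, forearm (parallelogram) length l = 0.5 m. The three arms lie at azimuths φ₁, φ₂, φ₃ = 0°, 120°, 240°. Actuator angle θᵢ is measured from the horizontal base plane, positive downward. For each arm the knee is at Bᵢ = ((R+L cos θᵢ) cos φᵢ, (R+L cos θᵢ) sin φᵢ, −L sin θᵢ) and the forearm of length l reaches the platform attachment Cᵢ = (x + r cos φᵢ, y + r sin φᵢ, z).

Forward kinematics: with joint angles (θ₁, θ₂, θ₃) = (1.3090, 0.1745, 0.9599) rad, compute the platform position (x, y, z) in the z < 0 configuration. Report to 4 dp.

φ1=0.0°: virtual centre (0.1088, 0.0000, -0.1449), radius l
arm 2 at φ=120.0°: (R−r)+L cos θ2 = 0.2177;  O2 = (-0.1089, 0.1886, -0.0260)
O3 = (0.1560·cos240.0°, 0.1560·sin240.0°, -0.1229) = (-0.0780, -0.1351, -0.1229)
|O₂|²−|O₁|² = 0.0152;  |O₃|²−|O₁|² = 0.0066
plane₁₂: -0.4354x+0.3771y+0.2377z = 0.0152
Cramer: x(z) = -0.0256+0.3127z;  y(z) = 0.0109-0.2693z
quadratic in z: (1.1703)z²+(0.1999)z+(-0.2108)=0, √Δ=1.0133 → z ∈ {-0.5183, 0.3476}; z = -0.5183 (taking z<0)
x = -0.1876, y = 0.1505

(-0.1876, 0.1505, -0.5183)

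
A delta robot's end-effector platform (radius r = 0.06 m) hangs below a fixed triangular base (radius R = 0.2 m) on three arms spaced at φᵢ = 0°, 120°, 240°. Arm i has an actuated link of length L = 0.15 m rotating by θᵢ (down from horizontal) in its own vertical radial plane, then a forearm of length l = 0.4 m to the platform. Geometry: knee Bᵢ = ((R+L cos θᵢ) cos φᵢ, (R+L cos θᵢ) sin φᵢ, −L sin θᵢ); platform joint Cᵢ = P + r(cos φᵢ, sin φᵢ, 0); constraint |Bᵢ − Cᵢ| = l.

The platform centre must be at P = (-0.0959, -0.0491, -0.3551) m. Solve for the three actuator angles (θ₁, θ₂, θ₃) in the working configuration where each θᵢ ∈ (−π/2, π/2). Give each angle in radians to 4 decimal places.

rotate P by −φ1: (-0.0959, -0.0491, -0.3551)
  A=0.2359, B=-0.3551, C=(l²−L²−A²−y'²−z²)/(2L)=-0.1555
  θ1 = atan2(B,A) + arccos(C/0.4263) = 0.9598
φ2=120.0° → target in arm frame (0.0054, 0.1076)
  A cos θ + B sin θ = C:  0.1346·cos θ + -0.3551·sin θ = -0.0609
  θ2 = atan2(B,A) + arccos(C/0.3797) = 0.5234
φ3=240.0° → target in arm frame (0.0905, -0.0585)
  e−x'=0.0495;  (l²−L²−(e−x')²−y'²−z²)/2L = 0.0184
  √(A²+B²)=0.3585;  θ3 = -1.4322+1.5194 ≈ 0.0872

θ₁ = 0.9598, θ₂ = 0.5234, θ₃ = 0.0872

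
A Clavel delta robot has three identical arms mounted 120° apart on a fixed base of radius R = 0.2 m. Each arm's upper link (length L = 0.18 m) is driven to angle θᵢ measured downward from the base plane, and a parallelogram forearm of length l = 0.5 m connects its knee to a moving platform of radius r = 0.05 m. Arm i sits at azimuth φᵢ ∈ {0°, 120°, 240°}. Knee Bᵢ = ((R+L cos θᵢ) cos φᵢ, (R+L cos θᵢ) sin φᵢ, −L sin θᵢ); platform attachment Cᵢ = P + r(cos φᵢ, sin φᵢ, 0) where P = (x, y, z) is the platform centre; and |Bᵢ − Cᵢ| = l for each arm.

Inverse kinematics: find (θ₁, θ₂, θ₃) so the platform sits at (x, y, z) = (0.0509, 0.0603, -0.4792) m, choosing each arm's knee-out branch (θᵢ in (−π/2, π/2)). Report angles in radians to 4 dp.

rotate P by −φ1: (0.0509, 0.0603, -0.4792)
  A=0.0991, B=-0.4792, C=(l²−L²−A²−y'²−z²)/(2L)=-0.0708
  γ=atan2(-0.4792,0.0991)=-1.3669;  ψ=arccos(-0.1447)=1.7160;  θ1=γ+ψ≈0.3491
arm 2 (φ=120.0°): x'=0.0268, y'=-0.0742
  A cos θ + B sin θ = C:  0.1232·cos θ + -0.4792·sin θ = -0.0909
  γ=atan2(-0.4792,0.1232)=-1.3191;  ψ=arccos(-0.1837)=1.7556;  θ2=γ+ψ≈0.4365
arm 3 (φ=240.0°): x'=-0.0777, y'=0.0139
  e−x'=0.2277;  (l²−L²−(e−x')²−y'²−z²)/2L = -0.1779
  √(A²+B²)=0.5305;  θ3 = -1.1273+1.9128 ≈ 0.7856

θ₁ = 0.3491, θ₂ = 0.4365, θ₃ = 0.7856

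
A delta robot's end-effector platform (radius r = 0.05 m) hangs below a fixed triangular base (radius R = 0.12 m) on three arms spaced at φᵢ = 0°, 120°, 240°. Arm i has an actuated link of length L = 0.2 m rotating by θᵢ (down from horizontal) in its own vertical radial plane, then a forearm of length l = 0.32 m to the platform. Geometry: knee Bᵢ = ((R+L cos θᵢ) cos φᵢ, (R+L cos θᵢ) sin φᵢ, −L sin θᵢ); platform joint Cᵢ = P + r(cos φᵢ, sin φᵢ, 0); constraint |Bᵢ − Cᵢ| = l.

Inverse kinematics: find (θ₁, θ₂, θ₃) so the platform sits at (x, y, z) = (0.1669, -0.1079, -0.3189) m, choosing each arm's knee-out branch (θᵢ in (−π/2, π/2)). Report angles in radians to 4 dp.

φ1=0.0° → target in arm frame (0.1669, -0.1079)
  A=-0.0969, B=-0.3189, C=(l²−L²−A²−y'²−z²)/(2L)=-0.1508
  θ1 = atan2(B,A) + arccos(C/0.3333) = 0.1746
φ2=120.0° → target in arm frame (-0.1769, -0.0906)
  A cos θ + B sin θ = C:  0.2469·cos θ + -0.3189·sin θ = -0.2712
  √(A²+B²)=0.4033;  θ2 = -0.9120+2.3081 ≈ 1.3962
arm 3 (φ=240.0°): x'=0.0100, y'=0.1985
  A cos θ + B sin θ = C:  0.0600·cos θ + -0.3189·sin θ = -0.2057
  √(A²+B²)=0.3245;  θ3 = -1.3848+2.2575 ≈ 0.8727

θ₁ = 0.1746, θ₂ = 1.3962, θ₃ = 0.8727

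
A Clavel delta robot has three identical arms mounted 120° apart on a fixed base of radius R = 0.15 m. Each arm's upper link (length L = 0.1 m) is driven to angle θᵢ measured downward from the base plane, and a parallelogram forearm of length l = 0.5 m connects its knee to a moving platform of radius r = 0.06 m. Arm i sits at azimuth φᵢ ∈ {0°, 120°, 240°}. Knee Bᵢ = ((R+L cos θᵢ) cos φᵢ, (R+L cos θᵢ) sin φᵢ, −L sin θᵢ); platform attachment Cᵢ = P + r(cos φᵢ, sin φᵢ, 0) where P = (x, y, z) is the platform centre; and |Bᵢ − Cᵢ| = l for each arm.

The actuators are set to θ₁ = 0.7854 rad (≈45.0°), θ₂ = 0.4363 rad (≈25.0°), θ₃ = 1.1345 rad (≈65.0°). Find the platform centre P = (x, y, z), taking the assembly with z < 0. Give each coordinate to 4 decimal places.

φ1=0.0°: virtual centre (0.1607, 0.0000, -0.0707), radius l
φ2=120.0°: virtual centre (-0.0903, 0.1564, -0.0423), radius l
φ3=240.0°: virtual centre (-0.0661, -0.1145, -0.0906), radius l
|O₂|²−|O₁|² = 0.0036;  |O₃|²−|O₁|² = -0.0051
plane₁₂: -0.5021x+0.3129y+0.0569z = 0.0036
Cramer: x(z) = 0.0030+0.0022z;  y(z) = 0.0163-0.1783z
sphere 1 gives Az²+Bz+C=0 with A=1.0318, B=0.1349, C=-0.2199;  B²−4AC=0.9257;  roots -0.5316, 0.4009;  negative root z = -0.5316
x = 0.0019, y = 0.1111

(0.0019, 0.1111, -0.5316)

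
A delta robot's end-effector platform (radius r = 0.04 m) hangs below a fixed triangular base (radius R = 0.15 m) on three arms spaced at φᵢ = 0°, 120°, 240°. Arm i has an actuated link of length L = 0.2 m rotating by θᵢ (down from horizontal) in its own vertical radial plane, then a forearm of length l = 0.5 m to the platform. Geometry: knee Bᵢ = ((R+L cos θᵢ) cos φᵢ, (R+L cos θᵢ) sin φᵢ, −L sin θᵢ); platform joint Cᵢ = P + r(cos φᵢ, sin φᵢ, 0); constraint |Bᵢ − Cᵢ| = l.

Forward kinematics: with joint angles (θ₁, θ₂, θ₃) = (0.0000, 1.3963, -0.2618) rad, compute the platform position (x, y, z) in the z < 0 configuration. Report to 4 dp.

centre 1 = (0.3100·cos0.0°, 0.3100·sin0.0°, 0.0000) = (0.3100, 0.0000, 0.0000)
arm 2 at φ=120.0°: e+L cos θ2 = 0.1447;  centre 2 = (-0.0724, 0.1253, -0.1970)
arm 3 at φ=240.0°: e+L cos θ3 = 0.3032;  centre 3 = (-0.1516, -0.2626, 0.0518)
eliminate P² terms by subtracting sphere 1 from 2 and 3
linear system: -0.7647x+0.2507y = -0.0364−-0.3939z; -0.9232x+-0.5251y = -0.0015−0.1035z
det = 0.6330;  x = 0.0308+-0.2858z,  y = -0.0512+0.6996z
into |P−centre ₁|² = l²: 1.5711z² + 0.0880z + -0.1694 = 0;  Δ = 1.0723;  z = -0.3575 or 0.3016 → z<0 root = -0.3575
x = 0.1329, y = -0.3014

(0.1329, -0.3014, -0.3575)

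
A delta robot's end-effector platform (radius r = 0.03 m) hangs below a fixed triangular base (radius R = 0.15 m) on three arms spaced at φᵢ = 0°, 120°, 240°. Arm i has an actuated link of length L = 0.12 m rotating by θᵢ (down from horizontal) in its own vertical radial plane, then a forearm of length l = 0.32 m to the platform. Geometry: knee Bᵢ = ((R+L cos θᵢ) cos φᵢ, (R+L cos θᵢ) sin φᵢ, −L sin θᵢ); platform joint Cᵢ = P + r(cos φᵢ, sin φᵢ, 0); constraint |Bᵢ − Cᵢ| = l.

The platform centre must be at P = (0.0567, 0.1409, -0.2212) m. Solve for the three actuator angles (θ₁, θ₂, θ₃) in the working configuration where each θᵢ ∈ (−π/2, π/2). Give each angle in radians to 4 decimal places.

rotate P by −φ1: (0.0567, 0.1409, -0.2212)
  e−x'=0.0633;  (l²−L²−(e−x')²−y'²−z²)/2L = 0.0634
  γ=atan2(-0.2212,0.0633)=-1.2921;  ψ=arccos(0.2755)=1.2917;  θ1=γ+ψ≈-0.0004
φ2=120.0° → target in arm frame (0.0937, -0.1196)
  A=0.0263, B=-0.2212, C=(l²−L²−A²−y'²−z²)/(2L)=0.1004
  √(A²+B²)=0.2228;  θ2 = -1.4523+1.1035 ≈ -0.3489
φ3=240.0° → target in arm frame (-0.1504, -0.0213)
  A=0.2704, B=-0.2212, C=(l²−L²−A²−y'²−z²)/(2L)=-0.1437
  √(A²+B²)=0.3493;  θ3 = -0.6857+1.9947 ≈ 1.3090

θ₁ = -0.0004, θ₂ = -0.3489, θ₃ = 1.3090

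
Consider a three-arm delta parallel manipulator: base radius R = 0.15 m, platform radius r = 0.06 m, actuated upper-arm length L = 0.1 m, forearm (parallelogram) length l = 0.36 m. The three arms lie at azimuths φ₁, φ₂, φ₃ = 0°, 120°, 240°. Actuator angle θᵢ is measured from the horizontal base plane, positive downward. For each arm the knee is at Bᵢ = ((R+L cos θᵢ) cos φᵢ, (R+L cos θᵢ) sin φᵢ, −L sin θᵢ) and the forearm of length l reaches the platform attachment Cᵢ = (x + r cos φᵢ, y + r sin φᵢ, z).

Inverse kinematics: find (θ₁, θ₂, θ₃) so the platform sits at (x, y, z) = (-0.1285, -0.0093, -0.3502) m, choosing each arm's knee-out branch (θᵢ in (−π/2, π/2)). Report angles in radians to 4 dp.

θ₁ = 1.2217, θ₂ = 0.3494, θ₃ = 0.2620

arm 1 (φ=0.0°): x'=-0.1285, y'=-0.0093
  A cos θ + B sin θ = C:  0.2185·cos θ + -0.3502·sin θ = -0.2543
  γ=atan2(-0.3502,0.2185)=-1.0130;  ψ=arccos(-0.6162)=2.2347;  θ1=γ+ψ≈1.2217
arm 2 (φ=120.0°): x'=0.0562, y'=0.1159
  A=0.0338, B=-0.3502, C=(l²−L²−A²−y'²−z²)/(2L)=-0.0881
  θ2 = atan2(B,A) + arccos(C/0.3518) = 0.3494
φ3=240.0° → target in arm frame (0.0723, -0.1066)
  e−x'=0.0177;  (l²−L²−(e−x')²−y'²−z²)/2L = -0.0736
  θ3 = atan2(B,A) + arccos(C/0.3506) = 0.2620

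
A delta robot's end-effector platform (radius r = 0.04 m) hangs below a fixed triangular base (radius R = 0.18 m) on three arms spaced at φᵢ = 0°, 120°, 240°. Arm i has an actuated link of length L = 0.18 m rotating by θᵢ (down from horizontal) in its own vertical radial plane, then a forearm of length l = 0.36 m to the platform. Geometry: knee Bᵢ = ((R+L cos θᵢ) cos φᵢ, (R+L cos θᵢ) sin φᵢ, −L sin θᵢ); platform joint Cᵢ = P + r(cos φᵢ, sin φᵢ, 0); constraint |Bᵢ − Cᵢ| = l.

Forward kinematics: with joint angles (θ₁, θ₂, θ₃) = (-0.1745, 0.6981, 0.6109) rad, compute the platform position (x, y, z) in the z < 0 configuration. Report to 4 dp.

centre 1 = (0.3173·cos0.0°, 0.3173·sin0.0°, 0.0313) = (0.3173, 0.0000, 0.0313)
φ2=120.0°: virtual centre (-0.1389, 0.2407, -0.1157), radius l
centre 3 = (0.2874·cos240.0°, 0.2874·sin240.0°, -0.1032) = (-0.1437, -0.2489, -0.1032)
subtract pairs → two planes through P
plane₁₂: -0.9124x+0.4813y+-0.2939z = -0.0110
det = 0.8980;  x = 0.0106+-0.3071z,  y = -0.0028+0.0284z
sphere 1 gives Az²+Bz+C=0 with A=1.0951, B=0.1257, C=-0.0346;  B²−4AC=0.1672;  roots -0.2441, 0.1293;  negative root z = -0.2441
x = 0.0856, y = -0.0098

(0.0856, -0.0098, -0.2441)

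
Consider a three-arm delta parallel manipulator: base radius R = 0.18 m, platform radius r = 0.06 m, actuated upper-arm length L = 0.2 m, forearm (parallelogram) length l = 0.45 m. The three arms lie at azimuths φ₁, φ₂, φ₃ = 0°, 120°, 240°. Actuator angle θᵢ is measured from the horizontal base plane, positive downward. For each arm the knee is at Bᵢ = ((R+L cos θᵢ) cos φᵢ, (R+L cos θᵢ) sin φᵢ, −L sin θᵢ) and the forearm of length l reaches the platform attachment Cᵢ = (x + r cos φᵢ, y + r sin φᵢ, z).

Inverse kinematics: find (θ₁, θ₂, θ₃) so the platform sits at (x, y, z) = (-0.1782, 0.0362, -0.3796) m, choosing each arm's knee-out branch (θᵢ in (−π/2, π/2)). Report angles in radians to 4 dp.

arm 1 (φ=0.0°): x'=-0.1782, y'=0.0362
  A cos θ + B sin θ = C:  0.2982·cos θ + -0.3796·sin θ = -0.1796
  γ=atan2(-0.3796,0.2982)=-0.9049;  ψ=arccos(-0.3720)=1.9520;  θ1=γ+ψ≈1.0470
arm 2 (φ=120.0°): x'=0.1205, y'=0.1362
  A=-0.0005, B=-0.3796, C=(l²−L²−A²−y'²−z²)/(2L)=-0.0004
  θ2 = atan2(B,A) + arccos(C/0.3796) = -0.0002
φ3=240.0° → target in arm frame (0.0577, -0.1724)
  e−x'=0.0623;  (l²−L²−(e−x')²−y'²−z²)/2L = -0.0380
  γ=atan2(-0.3796,0.0623)=-1.4083;  ψ=arccos(-0.0988)=1.6698;  θ3=γ+ψ≈0.2615

θ₁ = 1.0470, θ₂ = -0.0002, θ₃ = 0.2615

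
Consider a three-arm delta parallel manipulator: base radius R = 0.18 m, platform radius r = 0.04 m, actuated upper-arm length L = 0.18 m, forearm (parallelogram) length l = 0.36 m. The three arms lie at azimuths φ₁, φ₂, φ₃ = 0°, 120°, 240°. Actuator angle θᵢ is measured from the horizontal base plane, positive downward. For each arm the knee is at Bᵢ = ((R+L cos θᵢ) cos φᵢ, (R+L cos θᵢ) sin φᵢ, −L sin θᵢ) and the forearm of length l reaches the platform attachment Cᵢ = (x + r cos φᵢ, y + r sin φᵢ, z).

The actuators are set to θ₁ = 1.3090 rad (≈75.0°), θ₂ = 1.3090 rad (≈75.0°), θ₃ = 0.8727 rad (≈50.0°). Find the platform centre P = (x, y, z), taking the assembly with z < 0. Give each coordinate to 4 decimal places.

φ1=0.0°: virtual centre (0.1866, 0.0000, -0.1739), radius l
arm 2 at φ=120.0°: e+L cos θ2 = 0.1866;  S2 = (-0.0933, 0.1616, -0.1739)
arm 3 at φ=240.0°: e+L cos θ3 = 0.2557;  S3 = (-0.1278, -0.2214, -0.1379)
subtract pairs → two planes through P
plane₁₂: -0.5598x+0.3232y+0.0000z = 0.0000
det = 0.4511;  x = -0.0139+0.0515z,  y = -0.0240+0.0893z
quadratic in z: (1.0106)z²+(0.3228)z+(-0.0586)=0, √Δ=0.5841 → z ∈ {-0.4487, 0.1293}; z = -0.4487 (taking z<0)
x = -0.0370, y = -0.0641

(-0.0370, -0.0641, -0.4487)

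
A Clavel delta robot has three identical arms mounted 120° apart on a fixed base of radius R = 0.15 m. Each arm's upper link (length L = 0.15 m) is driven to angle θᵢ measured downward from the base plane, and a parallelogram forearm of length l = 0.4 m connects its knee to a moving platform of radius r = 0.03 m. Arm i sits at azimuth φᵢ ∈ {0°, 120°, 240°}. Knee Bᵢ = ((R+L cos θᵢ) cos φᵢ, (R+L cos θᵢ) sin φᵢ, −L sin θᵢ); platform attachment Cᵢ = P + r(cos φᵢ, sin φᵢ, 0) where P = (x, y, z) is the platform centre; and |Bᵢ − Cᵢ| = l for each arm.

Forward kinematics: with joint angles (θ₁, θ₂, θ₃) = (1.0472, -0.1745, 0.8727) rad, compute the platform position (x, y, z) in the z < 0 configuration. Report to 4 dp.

(-0.1060, 0.1291, -0.3595)

φ1=0.0°: virtual centre (0.1950, 0.0000, -0.1299), radius l
φ2=120.0°: virtual centre (-0.1339, 0.2319, 0.0260), radius l
O3 = (0.2164·cos240.0°, 0.2164·sin240.0°, -0.1149) = (-0.1082, -0.1874, -0.1149)
eliminate P² terms by subtracting sphere 1 from 2 and 3
plane₁₂: -0.6577x+0.4637y+0.3119z = 0.0175
det = 0.5277;  x = -0.0169+0.2479z,  y = 0.0136+-0.3210z
into |P−O₁|² = l²: 1.1645z² + 0.1460z + -0.0980 = 0;  Δ = 0.4779;  z = -0.3595 or 0.2342 → z<0 root = -0.3595
x = -0.1060, y = 0.1291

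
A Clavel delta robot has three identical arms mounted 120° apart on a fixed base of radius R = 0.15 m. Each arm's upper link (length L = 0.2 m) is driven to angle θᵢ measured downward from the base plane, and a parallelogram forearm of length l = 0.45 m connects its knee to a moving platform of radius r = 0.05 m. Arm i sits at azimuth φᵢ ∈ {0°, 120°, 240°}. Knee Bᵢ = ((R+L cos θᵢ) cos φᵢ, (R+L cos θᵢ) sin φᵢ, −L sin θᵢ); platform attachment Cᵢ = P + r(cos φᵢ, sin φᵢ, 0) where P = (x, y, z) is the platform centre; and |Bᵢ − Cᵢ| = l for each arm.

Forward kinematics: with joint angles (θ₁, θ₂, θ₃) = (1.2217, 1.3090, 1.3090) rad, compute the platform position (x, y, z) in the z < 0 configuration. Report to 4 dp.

centre 1 = (0.1684·cos0.0°, 0.1684·sin0.0°, -0.1879) = (0.1684, 0.0000, -0.1879)
centre 2 = (0.1518·cos120.0°, 0.1518·sin120.0°, -0.1932) = (-0.0759, 0.1314, -0.1932)
centre 3 = (0.1518·cos240.0°, 0.1518·sin240.0°, -0.1932) = (-0.0759, -0.1314, -0.1932)
|centre ₂|²−|centre ₁|² = -0.0033;  |centre ₃|²−|centre ₁|² = -0.0033
[-0.4886 0.2629 -0.0105]·P = -0.0033;  [-0.4886 -0.2629 -0.0105]·P = -0.0033
det = 0.2569;  x = 0.0068+-0.0215z,  y = 0.0000+0.0000z
sphere 1 gives Az²+Bz+C=0 with A=1.0005, B=0.3828, C=-0.1411;  B²−4AC=0.7111;  roots -0.6128, 0.2301;  negative root z = -0.6128
x = 0.0200, y = 0.0000

(0.0200, 0.0000, -0.6128)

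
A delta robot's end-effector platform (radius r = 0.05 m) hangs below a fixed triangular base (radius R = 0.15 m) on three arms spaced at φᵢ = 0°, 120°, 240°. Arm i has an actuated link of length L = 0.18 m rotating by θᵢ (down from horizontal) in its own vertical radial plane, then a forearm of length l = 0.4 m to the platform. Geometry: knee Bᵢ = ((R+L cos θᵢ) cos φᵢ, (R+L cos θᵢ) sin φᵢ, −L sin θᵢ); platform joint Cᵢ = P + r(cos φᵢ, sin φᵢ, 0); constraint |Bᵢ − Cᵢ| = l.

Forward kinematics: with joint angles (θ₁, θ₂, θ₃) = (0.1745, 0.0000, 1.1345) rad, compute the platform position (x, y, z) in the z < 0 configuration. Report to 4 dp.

(0.0749, 0.1725, -0.3301)

arm 1 at φ=0.0°: (R−r)+L cos θ1 = 0.2773;  O1 = (0.2773, 0.0000, -0.0313)
φ2=120.0°: virtual centre (-0.1400, 0.2425, 0.0000), radius l
arm 3 at φ=240.0°: (R−r)+L cos θ3 = 0.1761;  O3 = (-0.0880, -0.1525, -0.1631)
|O₂|²−|O₁|² = 0.0005;  |O₃|²−|O₁|² = -0.0202
linear system: -0.8345x+0.4850y = 0.0005−0.0625z; -0.7306x+-0.3050y = -0.0202−-0.2638z
det = 0.6088;  x = 0.0158+-0.1788z,  y = 0.0284+-0.4366z
into |P−O₁|² = l²: 1.2226z² + 0.1312z + -0.0899 = 0;  Δ = 0.4567;  z = -0.3301 or 0.2227 → z<0 root = -0.3301
x = 0.0749, y = 0.1725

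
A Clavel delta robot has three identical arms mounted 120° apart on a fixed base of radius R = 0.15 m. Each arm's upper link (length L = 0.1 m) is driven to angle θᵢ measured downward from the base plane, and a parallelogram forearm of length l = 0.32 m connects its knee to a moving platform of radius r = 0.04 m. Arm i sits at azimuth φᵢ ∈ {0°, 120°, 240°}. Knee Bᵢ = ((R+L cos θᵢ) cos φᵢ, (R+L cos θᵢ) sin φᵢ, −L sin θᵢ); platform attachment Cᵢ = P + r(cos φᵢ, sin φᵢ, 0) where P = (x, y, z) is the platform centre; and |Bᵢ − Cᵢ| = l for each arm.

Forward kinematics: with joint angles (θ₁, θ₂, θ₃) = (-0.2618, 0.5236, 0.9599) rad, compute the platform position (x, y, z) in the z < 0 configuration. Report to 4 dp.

φ1=0.0°: virtual centre (0.2066, 0.0000, 0.0259), radius l
arm 2 at φ=120.0°: ρ2 = 0.1966;  O2 = (-0.0983, 0.1703, -0.0500)
O3 = (0.1674·cos240.0°, 0.1674·sin240.0°, -0.0819) = (-0.0837, -0.1449, -0.0819)
|O₂|²−|O₁|² = -0.0022;  |O₃|²−|O₁|² = -0.0086
[-0.6098 0.3405 -0.1518]·P = -0.0022;  [-0.5805 -0.2899 -0.2156]·P = -0.0086
Cramer: x(z) = 0.0096-0.3135z;  y(z) = 0.0106-0.1158z
sphere 1 gives Az²+Bz+C=0 with A=1.1117, B=0.0693, C=-0.0628;  B²−4AC=0.2840;  roots -0.2709, 0.2085;  negative root z = -0.2709
x = 0.0945, y = 0.0420

(0.0945, 0.0420, -0.2709)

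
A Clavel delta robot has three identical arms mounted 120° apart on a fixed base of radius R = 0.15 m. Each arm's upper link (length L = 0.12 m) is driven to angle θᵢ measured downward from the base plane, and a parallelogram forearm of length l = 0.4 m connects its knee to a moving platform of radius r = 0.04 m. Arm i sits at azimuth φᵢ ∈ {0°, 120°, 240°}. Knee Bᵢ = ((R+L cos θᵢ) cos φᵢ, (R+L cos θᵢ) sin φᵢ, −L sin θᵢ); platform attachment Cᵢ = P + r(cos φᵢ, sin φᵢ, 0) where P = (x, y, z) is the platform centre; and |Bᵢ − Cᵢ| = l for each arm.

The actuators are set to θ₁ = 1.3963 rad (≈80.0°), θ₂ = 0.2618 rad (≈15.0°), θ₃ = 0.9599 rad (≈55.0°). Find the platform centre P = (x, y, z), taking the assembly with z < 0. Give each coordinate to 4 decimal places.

arm 1 at φ=0.0°: e+L cos θ1 = 0.1308;  centre 1 = (0.1308, 0.0000, -0.1182)
arm 2 at φ=120.0°: e+L cos θ2 = 0.2259;  centre 2 = (-0.1130, 0.1956, -0.0311)
arm 3 at φ=240.0°: e+L cos θ3 = 0.1788;  centre 3 = (-0.0894, -0.1549, -0.0983)
|centre ₂|²−|centre ₁|² = 0.0209;  |centre ₃|²−|centre ₁|² = 0.0106
plane₁₂: -0.4876x+0.3913y+0.1742z = 0.0209
det = 0.3234;  x = -0.0328+0.2150z,  y = 0.0126+-0.1774z
into |P−centre ₁|² = l²: 1.0777z² + 0.1615z + -0.1191 = 0;  Δ = 0.5395;  z = -0.4157 or 0.2658 → z<0 root = -0.4157
x = -0.1222, y = 0.0863

(-0.1222, 0.0863, -0.4157)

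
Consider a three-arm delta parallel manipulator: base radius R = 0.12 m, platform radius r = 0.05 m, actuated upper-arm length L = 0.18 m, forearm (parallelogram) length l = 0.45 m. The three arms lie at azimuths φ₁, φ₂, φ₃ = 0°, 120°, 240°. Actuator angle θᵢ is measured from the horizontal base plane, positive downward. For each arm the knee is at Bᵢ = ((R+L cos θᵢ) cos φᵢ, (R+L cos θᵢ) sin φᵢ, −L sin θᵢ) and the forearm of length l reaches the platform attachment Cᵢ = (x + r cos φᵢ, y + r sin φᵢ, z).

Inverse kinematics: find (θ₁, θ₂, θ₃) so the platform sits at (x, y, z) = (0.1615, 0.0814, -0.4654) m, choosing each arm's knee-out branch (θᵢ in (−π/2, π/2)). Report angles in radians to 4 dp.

θ₁ = 0.1743, θ₂ = 0.6980, θ₃ = 1.0472

rotate P by −φ1: (0.1615, 0.0814, -0.4654)
  A=-0.0915, B=-0.4654, C=(l²−L²−A²−y'²−z²)/(2L)=-0.1708
  γ=atan2(-0.4654,-0.0915)=-1.7649;  ψ=arccos(-0.3601)=1.9392;  θ1=γ+ψ≈0.1743
φ2=120.0° → target in arm frame (-0.0103, -0.1806)
  A cos θ + B sin θ = C:  0.0803·cos θ + -0.4654·sin θ = -0.2376
  γ=atan2(-0.4654,0.0803)=-1.4000;  ψ=arccos(-0.5031)=2.0980;  θ2=γ+ψ≈0.6980
arm 3 (φ=240.0°): x'=-0.1512, y'=0.0992
  A cos θ + B sin θ = C:  0.2212·cos θ + -0.4654·sin θ = -0.2924
  γ=atan2(-0.4654,0.2212)=-1.1270;  ψ=arccos(-0.5675)=2.1743;  θ3=γ+ψ≈1.0472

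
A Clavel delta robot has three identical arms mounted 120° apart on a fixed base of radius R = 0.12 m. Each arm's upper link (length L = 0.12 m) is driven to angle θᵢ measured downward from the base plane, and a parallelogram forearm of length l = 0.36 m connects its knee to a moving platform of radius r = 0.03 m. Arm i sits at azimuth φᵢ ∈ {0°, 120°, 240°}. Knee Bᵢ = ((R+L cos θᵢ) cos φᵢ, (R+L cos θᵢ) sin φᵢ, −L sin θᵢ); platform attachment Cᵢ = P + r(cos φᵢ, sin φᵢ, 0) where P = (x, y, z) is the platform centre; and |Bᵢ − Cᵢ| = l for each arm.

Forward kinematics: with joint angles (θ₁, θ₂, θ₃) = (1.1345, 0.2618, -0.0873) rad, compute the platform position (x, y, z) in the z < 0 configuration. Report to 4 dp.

(-0.1515, -0.0366, -0.3158)

centre 1 = (0.1407·cos0.0°, 0.1407·sin0.0°, -0.1088) = (0.1407, 0.0000, -0.1088)
arm 2 at φ=120.0°: ρ2 = 0.2059;  centre 2 = (-0.1030, 0.1783, -0.0311)
centre 3 = (0.2095·cos240.0°, 0.2095·sin240.0°, 0.0105) = (-0.1048, -0.1815, 0.0105)
eliminate P² terms by subtracting sphere 1 from 2 and 3
linear system: -0.4873x+0.3566y = 0.0117−0.1554z; -0.4910x+-0.3629y = 0.0124−0.2384z
Cramer: x(z) = -0.0247+0.4019z;  y(z) = -0.0008+0.1134z
quadratic in z: (1.1743)z²+(0.0844)z+(-0.0904)=0, √Δ=0.6572 → z ∈ {-0.3158, 0.2439}; z = -0.3158 (taking z<0)
x = -0.1515, y = -0.0366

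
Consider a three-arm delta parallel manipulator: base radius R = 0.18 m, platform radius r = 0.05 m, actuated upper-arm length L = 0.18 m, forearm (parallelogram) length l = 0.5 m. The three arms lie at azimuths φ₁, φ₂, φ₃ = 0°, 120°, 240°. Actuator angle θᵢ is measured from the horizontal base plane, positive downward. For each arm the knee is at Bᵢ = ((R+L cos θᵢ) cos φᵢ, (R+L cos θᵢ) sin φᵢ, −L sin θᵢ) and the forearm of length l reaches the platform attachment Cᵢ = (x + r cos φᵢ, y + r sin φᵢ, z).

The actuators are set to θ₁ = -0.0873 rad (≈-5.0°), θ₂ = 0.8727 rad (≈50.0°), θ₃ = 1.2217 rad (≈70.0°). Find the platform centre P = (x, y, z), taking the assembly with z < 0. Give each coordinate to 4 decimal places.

φ1=0.0°: virtual centre (0.3093, 0.0000, 0.0157), radius l
centre 2 = (0.2457·cos120.0°, 0.2457·sin120.0°, -0.1379) = (-0.1228, 0.2128, -0.1379)
arm 3 at φ=240.0°: e+L cos θ3 = 0.1916;  centre 3 = (-0.0958, -0.1659, -0.1691)
subtract pairs → two planes through P
plane₁₂: -0.8643x+0.4256y+-0.3072z = -0.0165
Cramer: x(z) = 0.0293-0.4105z;  y(z) = 0.0207-0.1119z
into |P−centre ₁|² = l²: 1.1810z² + 0.1938z + -0.1709 = 0;  Δ = 0.8450;  z = -0.4713 or 0.3071 → z<0 root = -0.4713
x = 0.2228, y = 0.0734

(0.2228, 0.0734, -0.4713)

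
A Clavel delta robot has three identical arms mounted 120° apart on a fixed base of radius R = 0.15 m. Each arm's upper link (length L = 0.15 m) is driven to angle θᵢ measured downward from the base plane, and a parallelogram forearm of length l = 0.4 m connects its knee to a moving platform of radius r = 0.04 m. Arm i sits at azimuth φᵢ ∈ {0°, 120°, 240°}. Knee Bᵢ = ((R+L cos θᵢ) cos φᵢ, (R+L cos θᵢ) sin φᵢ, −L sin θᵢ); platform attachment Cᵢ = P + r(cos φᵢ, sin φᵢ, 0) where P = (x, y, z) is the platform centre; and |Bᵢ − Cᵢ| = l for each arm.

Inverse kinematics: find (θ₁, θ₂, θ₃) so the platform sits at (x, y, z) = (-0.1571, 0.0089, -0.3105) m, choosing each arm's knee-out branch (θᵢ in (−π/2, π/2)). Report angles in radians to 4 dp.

φ1=0.0° → target in arm frame (-0.1571, 0.0089)
  A cos θ + B sin θ = C:  0.2671·cos θ + -0.3105·sin θ = -0.1011
  θ1 = atan2(B,A) + arccos(C/0.4096) = 0.9598
φ2=120.0° → target in arm frame (0.0863, 0.1316)
  A=0.0237, B=-0.3105, C=(l²−L²−A²−y'²−z²)/(2L)=0.0774
  θ2 = atan2(B,A) + arccos(C/0.3114) = -0.1747
φ3=240.0° → target in arm frame (0.0708, -0.1405)
  e−x'=0.0392;  (l²−L²−(e−x')²−y'²−z²)/2L = 0.0661
  √(A²+B²)=0.3130;  θ3 = -1.4453+1.3581 ≈ -0.0872

θ₁ = 0.9598, θ₂ = -0.1747, θ₃ = -0.0872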